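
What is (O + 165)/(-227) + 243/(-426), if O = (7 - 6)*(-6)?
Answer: -40965/32234 ≈ -1.2709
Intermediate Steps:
O = -6 (O = 1*(-6) = -6)
(O + 165)/(-227) + 243/(-426) = (-6 + 165)/(-227) + 243/(-426) = 159*(-1/227) + 243*(-1/426) = -159/227 - 81/142 = -40965/32234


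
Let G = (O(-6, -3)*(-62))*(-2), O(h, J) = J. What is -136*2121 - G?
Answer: -288084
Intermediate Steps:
G = -372 (G = -3*(-62)*(-2) = 186*(-2) = -372)
-136*2121 - G = -136*2121 - 1*(-372) = -288456 + 372 = -288084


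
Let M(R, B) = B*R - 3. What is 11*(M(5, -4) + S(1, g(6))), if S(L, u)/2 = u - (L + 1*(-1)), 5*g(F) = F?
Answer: -1133/5 ≈ -226.60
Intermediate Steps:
g(F) = F/5
M(R, B) = -3 + B*R
S(L, u) = 2 - 2*L + 2*u (S(L, u) = 2*(u - (L + 1*(-1))) = 2*(u - (L - 1)) = 2*(u - (-1 + L)) = 2*(u + (1 - L)) = 2*(1 + u - L) = 2 - 2*L + 2*u)
11*(M(5, -4) + S(1, g(6))) = 11*((-3 - 4*5) + (2 - 2*1 + 2*((1/5)*6))) = 11*((-3 - 20) + (2 - 2 + 2*(6/5))) = 11*(-23 + (2 - 2 + 12/5)) = 11*(-23 + 12/5) = 11*(-103/5) = -1133/5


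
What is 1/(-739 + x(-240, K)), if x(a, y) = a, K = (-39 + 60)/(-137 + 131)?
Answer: -1/979 ≈ -0.0010215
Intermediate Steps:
K = -7/2 (K = 21/(-6) = 21*(-⅙) = -7/2 ≈ -3.5000)
1/(-739 + x(-240, K)) = 1/(-739 - 240) = 1/(-979) = -1/979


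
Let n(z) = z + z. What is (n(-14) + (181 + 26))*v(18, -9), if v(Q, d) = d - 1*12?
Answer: -3759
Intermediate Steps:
n(z) = 2*z
v(Q, d) = -12 + d (v(Q, d) = d - 12 = -12 + d)
(n(-14) + (181 + 26))*v(18, -9) = (2*(-14) + (181 + 26))*(-12 - 9) = (-28 + 207)*(-21) = 179*(-21) = -3759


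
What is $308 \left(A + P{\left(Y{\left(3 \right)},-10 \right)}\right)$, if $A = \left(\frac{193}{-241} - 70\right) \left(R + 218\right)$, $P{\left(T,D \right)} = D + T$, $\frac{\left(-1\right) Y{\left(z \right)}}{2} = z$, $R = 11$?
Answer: $- \frac{1204675164}{241} \approx -4.9987 \cdot 10^{6}$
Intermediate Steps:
$Y{\left(z \right)} = - 2 z$
$A = - \frac{3907427}{241}$ ($A = \left(\frac{193}{-241} - 70\right) \left(11 + 218\right) = \left(193 \left(- \frac{1}{241}\right) - 70\right) 229 = \left(- \frac{193}{241} - 70\right) 229 = \left(- \frac{17063}{241}\right) 229 = - \frac{3907427}{241} \approx -16213.0$)
$308 \left(A + P{\left(Y{\left(3 \right)},-10 \right)}\right) = 308 \left(- \frac{3907427}{241} - 16\right) = 308 \left(- \frac{3911283}{241}\right) = - \frac{1204675164}{241}$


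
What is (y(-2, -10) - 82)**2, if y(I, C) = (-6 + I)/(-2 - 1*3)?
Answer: 161604/25 ≈ 6464.2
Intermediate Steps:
y(I, C) = 6/5 - I/5 (y(I, C) = (-6 + I)/(-2 - 3) = (-6 + I)/(-5) = (-6 + I)*(-1/5) = 6/5 - I/5)
(y(-2, -10) - 82)**2 = ((6/5 - 1/5*(-2)) - 82)**2 = ((6/5 + 2/5) - 82)**2 = (8/5 - 82)**2 = (-402/5)**2 = 161604/25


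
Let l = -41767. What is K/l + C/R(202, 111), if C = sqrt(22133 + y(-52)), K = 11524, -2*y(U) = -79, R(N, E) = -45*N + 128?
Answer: -11524/41767 - 7*sqrt(1810)/17924 ≈ -0.29253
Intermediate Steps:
R(N, E) = 128 - 45*N
y(U) = 79/2 (y(U) = -1/2*(-79) = 79/2)
C = 7*sqrt(1810)/2 (C = sqrt(22133 + 79/2) = sqrt(44345/2) = 7*sqrt(1810)/2 ≈ 148.90)
K/l + C/R(202, 111) = 11524/(-41767) + (7*sqrt(1810)/2)/(128 - 45*202) = 11524*(-1/41767) + (7*sqrt(1810)/2)/(128 - 9090) = -11524/41767 + (7*sqrt(1810)/2)/(-8962) = -11524/41767 + (7*sqrt(1810)/2)*(-1/8962) = -11524/41767 - 7*sqrt(1810)/17924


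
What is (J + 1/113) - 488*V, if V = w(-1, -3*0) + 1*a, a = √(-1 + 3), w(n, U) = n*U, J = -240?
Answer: -27119/113 - 488*√2 ≈ -930.13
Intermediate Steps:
w(n, U) = U*n
a = √2 ≈ 1.4142
V = √2 (V = -3*0*(-1) + 1*√2 = 0*(-1) + √2 = 0 + √2 = √2 ≈ 1.4142)
(J + 1/113) - 488*V = (-240 + 1/113) - 488*√2 = -27119/113 - 488*√2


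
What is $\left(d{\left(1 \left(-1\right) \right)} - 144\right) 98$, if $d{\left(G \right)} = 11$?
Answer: $-13034$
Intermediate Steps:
$\left(d{\left(1 \left(-1\right) \right)} - 144\right) 98 = \left(11 - 144\right) 98 = \left(-133\right) 98 = -13034$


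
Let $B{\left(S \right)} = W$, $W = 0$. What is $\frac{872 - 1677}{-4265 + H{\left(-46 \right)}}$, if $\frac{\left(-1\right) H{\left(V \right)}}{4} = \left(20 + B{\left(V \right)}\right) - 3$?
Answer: $\frac{115}{619} \approx 0.18578$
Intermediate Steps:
$B{\left(S \right)} = 0$
$H{\left(V \right)} = -68$ ($H{\left(V \right)} = - 4 \left(\left(20 + 0\right) - 3\right) = - 4 \left(20 - 3\right) = \left(-4\right) 17 = -68$)
$\frac{872 - 1677}{-4265 + H{\left(-46 \right)}} = \frac{872 - 1677}{-4265 - 68} = - \frac{805}{-4333} = \left(-805\right) \left(- \frac{1}{4333}\right) = \frac{115}{619}$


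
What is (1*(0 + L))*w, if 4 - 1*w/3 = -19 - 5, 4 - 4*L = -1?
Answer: 105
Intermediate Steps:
L = 5/4 (L = 1 - ¼*(-1) = 1 + ¼ = 5/4 ≈ 1.2500)
w = 84 (w = 12 - 3*(-19 - 5) = 12 - 3*(-24) = 12 + 72 = 84)
(1*(0 + L))*w = (1*(0 + 5/4))*84 = (1*(5/4))*84 = (5/4)*84 = 105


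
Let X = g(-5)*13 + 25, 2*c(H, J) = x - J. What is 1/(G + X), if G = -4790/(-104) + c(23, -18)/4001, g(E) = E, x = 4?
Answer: 208052/1260887 ≈ 0.16500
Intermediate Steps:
c(H, J) = 2 - J/2 (c(H, J) = (4 - J)/2 = 2 - J/2)
X = -40 (X = -5*13 + 25 = -65 + 25 = -40)
G = 9582967/208052 (G = -4790/(-104) + (2 - ½*(-18))/4001 = -4790*(-1/104) + (2 + 9)*(1/4001) = 2395/52 + 11*(1/4001) = 2395/52 + 11/4001 = 9582967/208052 ≈ 46.060)
1/(G + X) = 1/(9582967/208052 - 40) = 1/(1260887/208052) = 208052/1260887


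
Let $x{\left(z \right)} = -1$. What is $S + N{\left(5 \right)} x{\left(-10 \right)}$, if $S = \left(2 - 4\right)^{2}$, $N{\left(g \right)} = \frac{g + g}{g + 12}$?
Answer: $\frac{58}{17} \approx 3.4118$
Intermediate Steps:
$N{\left(g \right)} = \frac{2 g}{12 + g}$
$S = 4$ ($S = \left(-2\right)^{2} = 4$)
$S + N{\left(5 \right)} x{\left(-10 \right)} = 4 + 2 \cdot 5 \frac{1}{12 + 5} \left(-1\right) = 4 + 2 \cdot 5 \cdot \frac{1}{17} \left(-1\right) = 4 + \frac{10}{17} \left(-1\right) = 4 - \frac{10}{17} = \frac{58}{17}$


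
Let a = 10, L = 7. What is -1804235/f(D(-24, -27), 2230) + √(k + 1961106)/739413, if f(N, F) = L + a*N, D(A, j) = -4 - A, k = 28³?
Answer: -78445/9 + √1983058/739413 ≈ -8716.1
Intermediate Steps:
k = 21952
f(N, F) = 7 + 10*N
-1804235/f(D(-24, -27), 2230) + √(k + 1961106)/739413 = -1804235/(7 + 10*(-4 - 1*(-24))) + √(21952 + 1961106)/739413 = -1804235/(7 + 10*(-4 + 24)) + √1983058*(1/739413) = -1804235/(7 + 10*20) + √1983058/739413 = -1804235/(7 + 200) + √1983058/739413 = -1804235/207 + √1983058/739413 = -1804235*1/207 + √1983058/739413 = -78445/9 + √1983058/739413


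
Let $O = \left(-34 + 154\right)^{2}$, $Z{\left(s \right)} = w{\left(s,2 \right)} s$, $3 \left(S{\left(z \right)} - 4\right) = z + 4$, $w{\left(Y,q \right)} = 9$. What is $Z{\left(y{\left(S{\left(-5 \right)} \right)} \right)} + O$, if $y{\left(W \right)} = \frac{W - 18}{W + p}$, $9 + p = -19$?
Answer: $\frac{1051587}{73} \approx 14405.0$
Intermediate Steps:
$p = -28$ ($p = -9 - 19 = -28$)
$S{\left(z \right)} = \frac{16}{3} + \frac{z}{3}$ ($S{\left(z \right)} = 4 + \frac{z + 4}{3} = 4 + \frac{4 + z}{3} = 4 + \left(\frac{4}{3} + \frac{z}{3}\right) = \frac{16}{3} + \frac{z}{3}$)
$y{\left(W \right)} = \frac{-18 + W}{-28 + W}$ ($y{\left(W \right)} = \frac{W - 18}{W - 28} = \frac{-18 + W}{-28 + W}$)
$Z{\left(s \right)} = 9 s$
$O = 14400$ ($O = 120^{2} = 14400$)
$Z{\left(y{\left(S{\left(-5 \right)} \right)} \right)} + O = 9 \frac{-18 + \left(\frac{16}{3} + \frac{1}{3} \left(-5\right)\right)}{-28 + \left(\frac{16}{3} + \frac{1}{3} \left(-5\right)\right)} + 14400 = 9 \frac{-18 + \left(\frac{16}{3} - \frac{5}{3}\right)}{-28 + \left(\frac{16}{3} - \frac{5}{3}\right)} + 14400 = 9 \frac{-18 + \frac{11}{3}}{-28 + \frac{11}{3}} + 14400 = 9 \frac{1}{- \frac{73}{3}} \left(- \frac{43}{3}\right) + 14400 = 9 \left(\left(- \frac{3}{73}\right) \left(- \frac{43}{3}\right)\right) + 14400 = 9 \cdot \frac{43}{73} + 14400 = \frac{387}{73} + 14400 = \frac{1051587}{73}$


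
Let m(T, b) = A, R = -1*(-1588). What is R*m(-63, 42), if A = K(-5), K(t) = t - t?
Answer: 0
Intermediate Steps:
K(t) = 0
R = 1588
A = 0
m(T, b) = 0
R*m(-63, 42) = 1588*0 = 0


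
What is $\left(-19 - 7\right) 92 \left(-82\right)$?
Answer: $196144$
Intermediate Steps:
$\left(-19 - 7\right) 92 \left(-82\right) = \left(-26\right) 92 \left(-82\right) = \left(-2392\right) \left(-82\right) = 196144$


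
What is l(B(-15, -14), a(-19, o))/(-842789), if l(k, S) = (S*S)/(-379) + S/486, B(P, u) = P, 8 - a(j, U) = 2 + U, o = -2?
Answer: 14036/77618338533 ≈ 1.8083e-7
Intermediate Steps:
a(j, U) = 6 - U (a(j, U) = 8 - (2 + U) = 8 + (-2 - U) = 6 - U)
l(k, S) = -S²/379 + S/486 (l(k, S) = S²*(-1/379) + S*(1/486) = -S²/379 + S/486)
l(B(-15, -14), a(-19, o))/(-842789) = ((6 - 1*(-2))*(379 - 486*(6 - 1*(-2)))/184194)/(-842789) = ((6 + 2)*(379 - 486*(6 + 2))/184194)*(-1/842789) = ((1/184194)*8*(379 - 486*8))*(-1/842789) = ((1/184194)*8*(379 - 3888))*(-1/842789) = ((1/184194)*8*(-3509))*(-1/842789) = -14036/92097*(-1/842789) = 14036/77618338533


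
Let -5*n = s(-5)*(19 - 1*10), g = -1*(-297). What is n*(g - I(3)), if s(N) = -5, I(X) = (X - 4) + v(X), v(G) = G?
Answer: 2655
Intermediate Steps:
I(X) = -4 + 2*X (I(X) = (X - 4) + X = (-4 + X) + X = -4 + 2*X)
g = 297
n = 9 (n = -(-1)*(19 - 1*10) = -(-1)*(19 - 10) = -(-1)*9 = -⅕*(-45) = 9)
n*(g - I(3)) = 9*(297 - (-4 + 2*3)) = 9*(297 - (-4 + 6)) = 9*(297 - 1*2) = 9*(297 - 2) = 9*295 = 2655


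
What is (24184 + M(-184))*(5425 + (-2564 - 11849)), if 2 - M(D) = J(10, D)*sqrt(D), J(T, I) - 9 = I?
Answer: -217383768 - 3145800*I*sqrt(46) ≈ -2.1738e+8 - 2.1336e+7*I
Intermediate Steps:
J(T, I) = 9 + I
M(D) = 2 - sqrt(D)*(9 + D) (M(D) = 2 - (9 + D)*sqrt(D) = 2 - sqrt(D)*(9 + D))
(24184 + M(-184))*(5425 + (-2564 - 11849)) = (24184 + (2 - sqrt(-184)*(9 - 184)))*(5425 + (-2564 - 11849)) = (24184 + (2 - 1*2*I*sqrt(46)*(-175)))*(5425 - 14413) = (24184 + (2 + 350*I*sqrt(46)))*(-8988) = (24186 + 350*I*sqrt(46))*(-8988) = -217383768 - 3145800*I*sqrt(46)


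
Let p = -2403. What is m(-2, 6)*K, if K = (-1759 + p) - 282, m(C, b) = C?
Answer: 8888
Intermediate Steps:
K = -4444 (K = (-1759 - 2403) - 282 = -4162 - 282 = -4444)
m(-2, 6)*K = -2*(-4444) = 8888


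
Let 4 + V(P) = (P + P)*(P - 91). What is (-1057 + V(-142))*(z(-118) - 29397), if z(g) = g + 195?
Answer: -1909054520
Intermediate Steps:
V(P) = -4 + 2*P*(-91 + P) (V(P) = -4 + (P + P)*(P - 91) = -4 + (2*P)*(-91 + P) = -4 + 2*P*(-91 + P))
z(g) = 195 + g
(-1057 + V(-142))*(z(-118) - 29397) = (-1057 + (-4 - 182*(-142) + 2*(-142)²))*((195 - 118) - 29397) = (-1057 + (-4 + 25844 + 2*20164))*(77 - 29397) = (-1057 + (-4 + 25844 + 40328))*(-29320) = (-1057 + 66168)*(-29320) = 65111*(-29320) = -1909054520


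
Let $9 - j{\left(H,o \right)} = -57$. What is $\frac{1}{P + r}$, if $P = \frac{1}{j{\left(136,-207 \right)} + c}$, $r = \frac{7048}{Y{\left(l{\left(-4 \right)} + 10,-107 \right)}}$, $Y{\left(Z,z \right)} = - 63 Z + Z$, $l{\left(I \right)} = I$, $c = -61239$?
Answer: $- \frac{1896363}{35928973} \approx -0.052781$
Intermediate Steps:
$j{\left(H,o \right)} = 66$ ($j{\left(H,o \right)} = 9 - -57 = 9 + 57 = 66$)
$Y{\left(Z,z \right)} = - 62 Z$
$r = - \frac{1762}{93}$ ($r = \frac{7048}{\left(-62\right) \left(-4 + 10\right)} = \frac{7048}{\left(-62\right) 6} = \frac{7048}{-372} = 7048 \left(- \frac{1}{372}\right) = - \frac{1762}{93} \approx -18.946$)
$P = - \frac{1}{61173}$ ($P = \frac{1}{66 - 61239} = \frac{1}{-61173} = - \frac{1}{61173} \approx -1.6347 \cdot 10^{-5}$)
$\frac{1}{P + r} = \frac{1}{- \frac{1}{61173} - \frac{1762}{93}} = \frac{1}{- \frac{35928973}{1896363}} = - \frac{1896363}{35928973}$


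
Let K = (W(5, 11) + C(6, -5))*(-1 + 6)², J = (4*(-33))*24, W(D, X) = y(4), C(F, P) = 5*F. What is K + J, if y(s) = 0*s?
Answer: -2418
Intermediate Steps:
y(s) = 0
W(D, X) = 0
J = -3168 (J = -132*24 = -3168)
K = 750 (K = (0 + 5*6)*(-1 + 6)² = (0 + 30)*5² = 30*25 = 750)
K + J = 750 - 3168 = -2418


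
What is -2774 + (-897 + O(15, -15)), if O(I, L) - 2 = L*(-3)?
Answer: -3624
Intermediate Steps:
O(I, L) = 2 - 3*L (O(I, L) = 2 + L*(-3) = 2 - 3*L)
-2774 + (-897 + O(15, -15)) = -2774 + (-897 + (2 - 3*(-15))) = -2774 + (-897 + (2 + 45)) = -2774 + (-897 + 47) = -2774 - 850 = -3624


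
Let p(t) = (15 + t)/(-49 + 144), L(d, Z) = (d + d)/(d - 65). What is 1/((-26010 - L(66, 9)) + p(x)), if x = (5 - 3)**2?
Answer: -5/130709 ≈ -3.8253e-5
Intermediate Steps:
L(d, Z) = 2*d/(-65 + d) (L(d, Z) = (2*d)/(-65 + d) = 2*d/(-65 + d))
x = 4 (x = 2**2 = 4)
p(t) = 3/19 + t/95 (p(t) = (15 + t)/95 = (15 + t)*(1/95) = 3/19 + t/95)
1/((-26010 - L(66, 9)) + p(x)) = 1/((-26010 - 2*66/(-65 + 66)) + (3/19 + (1/95)*4)) = 1/((-26010 - 2*66/1) + (3/19 + 4/95)) = 1/((-26010 - 2*66) + 1/5) = 1/((-26010 - 1*132) + 1/5) = 1/((-26010 - 132) + 1/5) = 1/(-26142 + 1/5) = 1/(-130709/5) = -5/130709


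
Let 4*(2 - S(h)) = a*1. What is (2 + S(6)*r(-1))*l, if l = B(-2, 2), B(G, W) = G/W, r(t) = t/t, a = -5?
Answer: -21/4 ≈ -5.2500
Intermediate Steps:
S(h) = 13/4 (S(h) = 2 - (-5)/4 = 2 - 1/4*(-5) = 2 + 5/4 = 13/4)
r(t) = 1
l = -1 (l = -2/2 = -2*1/2 = -1)
(2 + S(6)*r(-1))*l = (2 + (13/4)*1)*(-1) = (2 + 13/4)*(-1) = (21/4)*(-1) = -21/4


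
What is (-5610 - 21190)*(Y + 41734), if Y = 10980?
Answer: -1412735200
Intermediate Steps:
(-5610 - 21190)*(Y + 41734) = (-5610 - 21190)*(10980 + 41734) = -26800*52714 = -1412735200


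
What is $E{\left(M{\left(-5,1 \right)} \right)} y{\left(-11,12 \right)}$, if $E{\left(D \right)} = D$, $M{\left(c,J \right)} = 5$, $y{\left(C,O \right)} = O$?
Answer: $60$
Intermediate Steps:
$E{\left(M{\left(-5,1 \right)} \right)} y{\left(-11,12 \right)} = 5 \cdot 12 = 60$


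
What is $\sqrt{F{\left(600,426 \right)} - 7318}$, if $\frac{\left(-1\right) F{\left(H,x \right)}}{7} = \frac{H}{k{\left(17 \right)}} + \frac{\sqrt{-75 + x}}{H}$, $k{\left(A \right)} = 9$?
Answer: $\frac{\sqrt{-28024800 - 126 \sqrt{39}}}{60} \approx 88.232 i$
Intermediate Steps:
$F{\left(H,x \right)} = - \frac{7 H}{9} - \frac{7 \sqrt{-75 + x}}{H}$ ($F{\left(H,x \right)} = - 7 \left(\frac{H}{9} + \frac{\sqrt{-75 + x}}{H}\right) = - \frac{7 H}{9} - \frac{7 \sqrt{-75 + x}}{H}$)
$\sqrt{F{\left(600,426 \right)} - 7318} = \sqrt{\left(\left(- \frac{7}{9}\right) 600 - \frac{7 \sqrt{-75 + 426}}{600}\right) - 7318} = \sqrt{\left(- \frac{1400}{3} - \frac{7 \sqrt{351}}{600}\right) - 7318} = \sqrt{\left(- \frac{1400}{3} - \frac{7 \cdot 3 \sqrt{39}}{600}\right) - 7318} = \sqrt{\left(- \frac{1400}{3} - \frac{7 \sqrt{39}}{200}\right) - 7318} = \sqrt{- \frac{23354}{3} - \frac{7 \sqrt{39}}{200}}$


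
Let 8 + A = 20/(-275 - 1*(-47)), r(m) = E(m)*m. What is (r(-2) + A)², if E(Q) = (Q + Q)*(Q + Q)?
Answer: 5221225/3249 ≈ 1607.0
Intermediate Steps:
E(Q) = 4*Q² (E(Q) = (2*Q)*(2*Q) = 4*Q²)
r(m) = 4*m³ (r(m) = (4*m²)*m = 4*m³)
A = -461/57 (A = -8 + 20/(-275 - 1*(-47)) = -8 + 20/(-275 + 47) = -8 + 20/(-228) = -8 + 20*(-1/228) = -8 - 5/57 = -461/57 ≈ -8.0877)
(r(-2) + A)² = (4*(-2)³ - 461/57)² = (4*(-8) - 461/57)² = (-32 - 461/57)² = (-2285/57)² = 5221225/3249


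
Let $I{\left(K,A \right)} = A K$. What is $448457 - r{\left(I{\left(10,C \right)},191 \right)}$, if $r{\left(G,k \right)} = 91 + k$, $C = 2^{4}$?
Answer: $448175$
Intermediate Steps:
$C = 16$
$448457 - r{\left(I{\left(10,C \right)},191 \right)} = 448457 - \left(91 + 191\right) = 448457 - 282 = 448175$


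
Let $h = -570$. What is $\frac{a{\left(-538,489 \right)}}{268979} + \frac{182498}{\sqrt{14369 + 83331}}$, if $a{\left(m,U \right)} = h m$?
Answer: $\frac{306660}{268979} + \frac{91249 \sqrt{977}}{4885} \approx 585.0$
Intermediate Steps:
$a{\left(m,U \right)} = - 570 m$
$\frac{a{\left(-538,489 \right)}}{268979} + \frac{182498}{\sqrt{14369 + 83331}} = \frac{\left(-570\right) \left(-538\right)}{268979} + \frac{182498}{\sqrt{14369 + 83331}} = 306660 \cdot \frac{1}{268979} + \frac{182498}{\sqrt{97700}} = \frac{306660}{268979} + \frac{182498}{10 \sqrt{977}} = \frac{306660}{268979} + 182498 \frac{\sqrt{977}}{9770} = \frac{306660}{268979} + \frac{91249 \sqrt{977}}{4885}$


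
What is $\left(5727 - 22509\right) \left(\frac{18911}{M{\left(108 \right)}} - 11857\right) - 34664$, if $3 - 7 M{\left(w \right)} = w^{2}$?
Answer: $\frac{774057262308}{3887} \approx 1.9914 \cdot 10^{8}$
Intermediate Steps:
$M{\left(w \right)} = \frac{3}{7} - \frac{w^{2}}{7}$
$\left(5727 - 22509\right) \left(\frac{18911}{M{\left(108 \right)}} - 11857\right) - 34664 = \left(5727 - 22509\right) \left(\frac{18911}{\frac{3}{7} - \frac{108^{2}}{7}} - 11857\right) - 34664 = - 16782 \left(\frac{18911}{\frac{3}{7} - \frac{11664}{7}} - 11857\right) - 34664 = - 16782 \left(\frac{18911}{- \frac{11661}{7}} - 11857\right) - 34664 = - 16782 \left(18911 \left(- \frac{7}{11661}\right) - 11857\right) - 34664 = - 16782 \left(- \frac{132377}{11661} - 11857\right) - 34664 = \left(-16782\right) \left(- \frac{138396854}{11661}\right) - 34664 = \frac{774192001276}{3887} - 34664 = \frac{774057262308}{3887}$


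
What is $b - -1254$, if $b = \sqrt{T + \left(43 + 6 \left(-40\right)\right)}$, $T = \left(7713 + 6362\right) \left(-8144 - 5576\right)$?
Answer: $1254 + i \sqrt{193109197} \approx 1254.0 + 13896.0 i$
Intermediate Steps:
$T = -193109000$ ($T = 14075 \left(-13720\right) = -193109000$)
$b = i \sqrt{193109197}$ ($b = \sqrt{-193109000 + \left(43 + 6 \left(-40\right)\right)} = \sqrt{-193109000 + \left(43 - 240\right)} = \sqrt{-193109000 - 197} = \sqrt{-193109197} = i \sqrt{193109197} \approx 13896.0 i$)
$b - -1254 = i \sqrt{193109197} - -1254 = i \sqrt{193109197} + 1254 = 1254 + i \sqrt{193109197}$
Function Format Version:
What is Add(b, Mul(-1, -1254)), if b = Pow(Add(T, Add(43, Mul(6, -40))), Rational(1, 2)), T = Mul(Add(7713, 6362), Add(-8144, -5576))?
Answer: Add(1254, Mul(I, Pow(193109197, Rational(1, 2)))) ≈ Add(1254.0, Mul(13896., I))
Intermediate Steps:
T = -193109000 (T = Mul(14075, -13720) = -193109000)
b = Mul(I, Pow(193109197, Rational(1, 2))) (b = Pow(Add(-193109000, Add(43, Mul(6, -40))), Rational(1, 2)) = Pow(Add(-193109000, Add(43, -240)), Rational(1, 2)) = Pow(Add(-193109000, -197), Rational(1, 2)) = Pow(-193109197, Rational(1, 2)) = Mul(I, Pow(193109197, Rational(1, 2))) ≈ Mul(13896., I))
Add(b, Mul(-1, -1254)) = Add(Mul(I, Pow(193109197, Rational(1, 2))), Mul(-1, -1254)) = Add(Mul(I, Pow(193109197, Rational(1, 2))), 1254) = Add(1254, Mul(I, Pow(193109197, Rational(1, 2))))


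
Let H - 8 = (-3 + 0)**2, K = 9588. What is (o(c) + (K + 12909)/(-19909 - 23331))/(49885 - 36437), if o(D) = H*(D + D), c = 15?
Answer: 22029903/581491520 ≈ 0.037885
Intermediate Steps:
H = 17 (H = 8 + (-3 + 0)**2 = 8 + (-3)**2 = 8 + 9 = 17)
o(D) = 34*D (o(D) = 17*(D + D) = 17*(2*D) = 34*D)
(o(c) + (K + 12909)/(-19909 - 23331))/(49885 - 36437) = (34*15 + (9588 + 12909)/(-19909 - 23331))/(49885 - 36437) = (510 + 22497/(-43240))/13448 = (510 + 22497*(-1/43240))*(1/13448) = (510 - 22497/43240)*(1/13448) = (22029903/43240)*(1/13448) = 22029903/581491520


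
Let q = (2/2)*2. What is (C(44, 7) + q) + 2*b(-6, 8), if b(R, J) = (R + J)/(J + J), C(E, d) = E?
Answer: 185/4 ≈ 46.250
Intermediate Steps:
b(R, J) = (J + R)/(2*J) (b(R, J) = (J + R)/((2*J)) = (J + R)*(1/(2*J)) = (J + R)/(2*J))
q = 2 (q = ((½)*2)*2 = 1*2 = 2)
(C(44, 7) + q) + 2*b(-6, 8) = (44 + 2) + 2*((½)*(8 - 6)/8) = 46 + 2*((½)*(⅛)*2) = 46 + 2*(⅛) = 46 + ¼ = 185/4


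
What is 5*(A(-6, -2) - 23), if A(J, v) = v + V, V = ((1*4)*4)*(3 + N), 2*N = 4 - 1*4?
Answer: 115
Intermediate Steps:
N = 0 (N = (4 - 1*4)/2 = (4 - 4)/2 = (½)*0 = 0)
V = 48 (V = ((1*4)*4)*(3 + 0) = (4*4)*3 = 16*3 = 48)
A(J, v) = 48 + v (A(J, v) = v + 48 = 48 + v)
5*(A(-6, -2) - 23) = 5*((48 - 2) - 23) = 5*(46 - 23) = 5*23 = 115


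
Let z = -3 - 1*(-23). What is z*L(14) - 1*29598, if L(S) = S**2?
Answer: -25678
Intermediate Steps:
z = 20 (z = -3 + 23 = 20)
z*L(14) - 1*29598 = 20*14**2 - 1*29598 = 20*196 - 29598 = 3920 - 29598 = -25678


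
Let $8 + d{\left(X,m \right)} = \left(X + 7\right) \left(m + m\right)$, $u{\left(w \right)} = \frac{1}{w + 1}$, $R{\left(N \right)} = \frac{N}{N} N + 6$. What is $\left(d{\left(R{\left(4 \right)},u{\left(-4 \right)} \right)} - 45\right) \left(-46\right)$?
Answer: $\frac{8878}{3} \approx 2959.3$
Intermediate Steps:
$R{\left(N \right)} = 6 + N$ ($R{\left(N \right)} = 1 N + 6 = N + 6 = 6 + N$)
$u{\left(w \right)} = \frac{1}{1 + w}$
$d{\left(X,m \right)} = -8 + 2 m \left(7 + X\right)$ ($d{\left(X,m \right)} = -8 + \left(X + 7\right) \left(m + m\right) = -8 + \left(7 + X\right) 2 m = -8 + 2 m \left(7 + X\right)$)
$\left(d{\left(R{\left(4 \right)},u{\left(-4 \right)} \right)} - 45\right) \left(-46\right) = \left(\left(-8 + \frac{14}{1 - 4} + \frac{2 \left(6 + 4\right)}{1 - 4}\right) - 45\right) \left(-46\right) = \left(\left(-8 + \frac{14}{-3} + 2 \cdot 10 \frac{1}{-3}\right) - 45\right) \left(-46\right) = \left(\left(-8 + 14 \left(- \frac{1}{3}\right) + 2 \cdot 10 \left(- \frac{1}{3}\right)\right) - 45\right) \left(-46\right) = \left(\left(-8 - \frac{14}{3} - \frac{20}{3}\right) - 45\right) \left(-46\right) = \left(- \frac{58}{3} - 45\right) \left(-46\right) = \left(- \frac{193}{3}\right) \left(-46\right) = \frac{8878}{3}$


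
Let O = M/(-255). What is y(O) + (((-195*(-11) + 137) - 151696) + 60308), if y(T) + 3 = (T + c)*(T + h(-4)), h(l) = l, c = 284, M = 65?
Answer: -234912716/2601 ≈ -90316.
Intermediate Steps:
O = -13/51 (O = 65/(-255) = 65*(-1/255) = -13/51 ≈ -0.25490)
y(T) = -3 + (-4 + T)*(284 + T) (y(T) = -3 + (T + 284)*(T - 4) = -3 + (284 + T)*(-4 + T) = -3 + (-4 + T)*(284 + T))
y(O) + (((-195*(-11) + 137) - 151696) + 60308) = (-1139 + (-13/51)² + 280*(-13/51)) + (((-195*(-11) + 137) - 151696) + 60308) = (-1139 + 169/2601 - 3640/51) + (((2145 + 137) - 151696) + 60308) = -3148010/2601 + ((2282 - 151696) + 60308) = -3148010/2601 + (-149414 + 60308) = -3148010/2601 - 89106 = -234912716/2601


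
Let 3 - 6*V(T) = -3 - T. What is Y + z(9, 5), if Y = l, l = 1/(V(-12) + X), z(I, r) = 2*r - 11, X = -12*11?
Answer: -134/133 ≈ -1.0075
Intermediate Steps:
V(T) = 1 + T/6 (V(T) = ½ - (-3 - T)/6 = ½ + (½ + T/6) = 1 + T/6)
X = -132
z(I, r) = -11 + 2*r
l = -1/133 (l = 1/((1 + (⅙)*(-12)) - 132) = 1/((1 - 2) - 132) = 1/(-1 - 132) = 1/(-133) = -1/133 ≈ -0.0075188)
Y = -1/133 ≈ -0.0075188
Y + z(9, 5) = -1/133 + (-11 + 2*5) = -1/133 + (-11 + 10) = -1/133 - 1 = -134/133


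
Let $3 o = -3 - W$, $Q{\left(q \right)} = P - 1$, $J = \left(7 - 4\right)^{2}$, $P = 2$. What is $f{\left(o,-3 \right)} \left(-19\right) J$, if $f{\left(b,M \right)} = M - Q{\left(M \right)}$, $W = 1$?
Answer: $684$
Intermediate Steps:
$J = 9$ ($J = 3^{2} = 9$)
$Q{\left(q \right)} = 1$ ($Q{\left(q \right)} = 2 - 1 = 1$)
$o = - \frac{4}{3}$ ($o = \frac{-3 - 1}{3} = \frac{1}{3} \left(-4\right) = - \frac{4}{3} \approx -1.3333$)
$f{\left(b,M \right)} = -1 + M$ ($f{\left(b,M \right)} = M - 1 = -1 + M$)
$f{\left(o,-3 \right)} \left(-19\right) J = \left(-1 - 3\right) \left(-19\right) 9 = \left(-4\right) \left(-19\right) 9 = 76 \cdot 9 = 684$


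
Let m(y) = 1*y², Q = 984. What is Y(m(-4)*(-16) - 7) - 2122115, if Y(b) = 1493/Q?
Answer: -2088159667/984 ≈ -2.1221e+6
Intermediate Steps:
m(y) = y²
Y(b) = 1493/984
Y(m(-4)*(-16) - 7) - 2122115 = 1493/984 - 2122115 = -2088159667/984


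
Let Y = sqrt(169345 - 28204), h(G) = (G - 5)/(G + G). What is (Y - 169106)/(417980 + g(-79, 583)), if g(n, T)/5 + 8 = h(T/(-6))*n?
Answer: -197177596/487075905 + 1166*sqrt(141141)/487075905 ≈ -0.40392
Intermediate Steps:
h(G) = (-5 + G)/(2*G) (h(G) = (-5 + G)/((2*G)) = (-5 + G)*(1/(2*G)) = (-5 + G)/(2*G))
g(n, T) = -40 - 15*n*(-5 - T/6)/T (g(n, T) = -40 + 5*(((-5 + T/(-6))/(2*((T/(-6)))))*n) = -40 + 5*(((-5 + T*(-1/6))/(2*((T*(-1/6)))))*n) = -40 + 5*(((-5 - T/6)/(2*((-T/6))))*n) = -40 + 5*(((-6/T)*(-5 - T/6)/2)*n) = -40 + 5*((-3*(-5 - T/6)/T)*n) = -40 + 5*(-3*n*(-5 - T/6)/T) = -40 - 15*n*(-5 - T/6)/T)
Y = sqrt(141141) ≈ 375.69
(Y - 169106)/(417980 + g(-79, 583)) = (sqrt(141141) - 169106)/(417980 + (-40 + (5/2)*(-79) + 75*(-79)/583)) = (-169106 + sqrt(141141))/(417980 + (-40 - 395/2 + 75*(-79)*(1/583))) = (-169106 + sqrt(141141))/(417980 + (-40 - 395/2 - 5925/583)) = (-169106 + sqrt(141141))/(417980 - 288775/1166) = (-169106 + sqrt(141141))/(487075905/1166) = (-169106 + sqrt(141141))*(1166/487075905) = -197177596/487075905 + 1166*sqrt(141141)/487075905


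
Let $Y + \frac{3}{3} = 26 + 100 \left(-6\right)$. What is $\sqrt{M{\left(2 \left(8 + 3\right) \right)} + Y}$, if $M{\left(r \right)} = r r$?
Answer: $i \sqrt{91} \approx 9.5394 i$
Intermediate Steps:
$Y = -575$ ($Y = -1 + \left(26 + 100 \left(-6\right)\right) = -1 + \left(26 - 600\right) = -1 - 574 = -575$)
$M{\left(r \right)} = r^{2}$
$\sqrt{M{\left(2 \left(8 + 3\right) \right)} + Y} = \sqrt{\left(2 \left(8 + 3\right)\right)^{2} - 575} = \sqrt{\left(2 \cdot 11\right)^{2} - 575} = \sqrt{22^{2} - 575} = \sqrt{484 - 575} = \sqrt{-91} = i \sqrt{91}$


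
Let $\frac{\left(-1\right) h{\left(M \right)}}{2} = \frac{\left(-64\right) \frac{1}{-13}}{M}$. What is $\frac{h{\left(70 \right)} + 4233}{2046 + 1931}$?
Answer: $\frac{1925951}{1809535} \approx 1.0643$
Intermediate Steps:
$h{\left(M \right)} = - \frac{128}{13 M}$ ($h{\left(M \right)} = - 2 \frac{\left(-64\right) \frac{1}{-13}}{M} = - 2 \frac{\left(-64\right) \left(- \frac{1}{13}\right)}{M} = - 2 \frac{64}{13 M} = - \frac{128}{13 M}$)
$\frac{h{\left(70 \right)} + 4233}{2046 + 1931} = \frac{- \frac{128}{13 \cdot 70} + 4233}{2046 + 1931} = \frac{\left(- \frac{128}{13}\right) \frac{1}{70} + 4233}{3977} = \left(- \frac{64}{455} + 4233\right) \frac{1}{3977} = \frac{1925951}{455} \cdot \frac{1}{3977} = \frac{1925951}{1809535}$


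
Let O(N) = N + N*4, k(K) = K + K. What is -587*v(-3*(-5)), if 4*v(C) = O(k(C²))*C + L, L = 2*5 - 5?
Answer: -19814185/4 ≈ -4.9535e+6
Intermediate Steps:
k(K) = 2*K
O(N) = 5*N (O(N) = N + 4*N = 5*N)
L = 5 (L = 10 - 5 = 5)
v(C) = 5/4 + 5*C³/2 (v(C) = ((5*(2*C²))*C + 5)/4 = ((10*C²)*C + 5)/4 = (10*C³ + 5)/4 = (5 + 10*C³)/4 = 5/4 + 5*C³/2)
-587*v(-3*(-5)) = -587*(5/4 + 5*(-3*(-5))³/2) = -587*(5/4 + (5/2)*15³) = -587*(5/4 + (5/2)*3375) = -587*(5/4 + 16875/2) = -587*33755/4 = -19814185/4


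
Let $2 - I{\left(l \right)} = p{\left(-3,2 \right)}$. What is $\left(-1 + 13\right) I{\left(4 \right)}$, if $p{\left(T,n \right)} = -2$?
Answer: $48$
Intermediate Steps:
$I{\left(l \right)} = 4$ ($I{\left(l \right)} = 2 - -2 = 2 + 2 = 4$)
$\left(-1 + 13\right) I{\left(4 \right)} = \left(-1 + 13\right) 4 = 12 \cdot 4 = 48$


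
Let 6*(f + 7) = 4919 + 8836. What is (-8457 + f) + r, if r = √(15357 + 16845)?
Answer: -12343/2 + 3*√3578 ≈ -5992.0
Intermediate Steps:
f = 4571/2 (f = -7 + (4919 + 8836)/6 = -7 + (⅙)*13755 = -7 + 4585/2 = 4571/2 ≈ 2285.5)
r = 3*√3578 (r = √32202 = 3*√3578 ≈ 179.45)
(-8457 + f) + r = (-8457 + 4571/2) + 3*√3578 = -12343/2 + 3*√3578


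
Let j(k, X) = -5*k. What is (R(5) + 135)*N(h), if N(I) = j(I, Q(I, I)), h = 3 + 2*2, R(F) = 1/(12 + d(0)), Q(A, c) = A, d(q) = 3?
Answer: -14182/3 ≈ -4727.3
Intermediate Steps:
R(F) = 1/15 (R(F) = 1/(12 + 3) = 1/15)
h = 7 (h = 3 + 4 = 7)
N(I) = -5*I
(R(5) + 135)*N(h) = (1/15 + 135)*(-5*7) = (2026/15)*(-35) = -14182/3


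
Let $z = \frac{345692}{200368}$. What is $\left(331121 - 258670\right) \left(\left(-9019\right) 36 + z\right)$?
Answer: $- \frac{1178341941371755}{50092} \approx -2.3524 \cdot 10^{10}$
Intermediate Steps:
$z = \frac{86423}{50092}$ ($z = 345692 \cdot \frac{1}{200368} = \frac{86423}{50092} \approx 1.7253$)
$\left(331121 - 258670\right) \left(\left(-9019\right) 36 + z\right) = \left(331121 - 258670\right) \left(\left(-9019\right) 36 + \frac{86423}{50092}\right) = 72451 \left(-324684 + \frac{86423}{50092}\right) = 72451 \left(- \frac{16263984505}{50092}\right) = - \frac{1178341941371755}{50092}$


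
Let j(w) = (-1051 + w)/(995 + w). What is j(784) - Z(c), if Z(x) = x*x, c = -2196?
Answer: -2859692777/593 ≈ -4.8224e+6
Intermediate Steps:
Z(x) = x²
j(w) = (-1051 + w)/(995 + w)
j(784) - Z(c) = (-1051 + 784)/(995 + 784) - 1*(-2196)² = -267/1779 - 1*4822416 = (1/1779)*(-267) - 4822416 = -89/593 - 4822416 = -2859692777/593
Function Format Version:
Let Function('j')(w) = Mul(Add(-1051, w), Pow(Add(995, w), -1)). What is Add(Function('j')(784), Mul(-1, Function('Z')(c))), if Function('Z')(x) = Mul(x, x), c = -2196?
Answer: Rational(-2859692777, 593) ≈ -4.8224e+6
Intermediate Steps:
Function('Z')(x) = Pow(x, 2)
Function('j')(w) = Mul(Pow(Add(995, w), -1), Add(-1051, w))
Add(Function('j')(784), Mul(-1, Function('Z')(c))) = Add(Mul(Pow(Add(995, 784), -1), Add(-1051, 784)), Mul(-1, Pow(-2196, 2))) = Add(Mul(Pow(1779, -1), -267), Mul(-1, 4822416)) = Add(Mul(Rational(1, 1779), -267), -4822416) = Add(Rational(-89, 593), -4822416) = Rational(-2859692777, 593)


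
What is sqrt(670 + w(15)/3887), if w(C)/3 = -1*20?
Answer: sqrt(59897290)/299 ≈ 25.884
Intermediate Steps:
w(C) = -60 (w(C) = 3*(-1*20) = 3*(-20) = -60)
sqrt(670 + w(15)/3887) = sqrt(670 - 60/3887) = sqrt(2604230/3887) = sqrt(59897290)/299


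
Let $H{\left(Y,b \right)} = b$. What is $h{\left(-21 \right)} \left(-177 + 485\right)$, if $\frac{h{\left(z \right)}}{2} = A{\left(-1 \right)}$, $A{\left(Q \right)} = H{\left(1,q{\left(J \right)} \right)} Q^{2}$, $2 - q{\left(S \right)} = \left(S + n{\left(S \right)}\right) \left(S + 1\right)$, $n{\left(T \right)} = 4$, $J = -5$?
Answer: $-1232$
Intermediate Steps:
$q{\left(S \right)} = 2 - \left(1 + S\right) \left(4 + S\right)$ ($q{\left(S \right)} = 2 - \left(S + 4\right) \left(S + 1\right) = 2 - \left(4 + S\right) \left(1 + S\right) = 2 - \left(1 + S\right) \left(4 + S\right)$)
$A{\left(Q \right)} = - 2 Q^{2}$ ($A{\left(Q \right)} = \left(-2 - \left(-5\right)^{2} - -25\right) Q^{2} = \left(-2 - 25 + 25\right) Q^{2} = - 2 Q^{2}$)
$h{\left(z \right)} = -4$ ($h{\left(z \right)} = 2 \left(- 2 \left(-1\right)^{2}\right) = 2 \left(\left(-2\right) 1\right) = 2 \left(-2\right) = -4$)
$h{\left(-21 \right)} \left(-177 + 485\right) = - 4 \left(-177 + 485\right) = \left(-4\right) 308 = -1232$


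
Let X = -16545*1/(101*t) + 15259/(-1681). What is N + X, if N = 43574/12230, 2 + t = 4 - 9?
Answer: 129995086209/7267475705 ≈ 17.887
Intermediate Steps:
t = -7 (t = -2 + (4 - 9) = -2 - 5 = -7)
N = 21787/6115 (N = 43574*(1/12230) = 21787/6115 ≈ 3.5629)
X = 17024032/1188467 (X = -16545/(101*(-7)) + 15259/(-1681) = -16545/(-707) + 15259*(-1/1681) = -16545*(-1/707) - 15259/1681 = 16545/707 - 15259/1681 = 17024032/1188467 ≈ 14.324)
N + X = 21787/6115 + 17024032/1188467 = 129995086209/7267475705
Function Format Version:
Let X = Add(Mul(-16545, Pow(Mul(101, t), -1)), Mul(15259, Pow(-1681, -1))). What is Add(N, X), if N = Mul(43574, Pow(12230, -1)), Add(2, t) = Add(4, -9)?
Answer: Rational(129995086209, 7267475705) ≈ 17.887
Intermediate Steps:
t = -7 (t = Add(-2, Add(4, -9)) = Add(-2, -5) = -7)
N = Rational(21787, 6115) (N = Mul(43574, Rational(1, 12230)) = Rational(21787, 6115) ≈ 3.5629)
X = Rational(17024032, 1188467) (X = Add(Mul(-16545, Pow(Mul(101, -7), -1)), Mul(15259, Pow(-1681, -1))) = Add(Mul(-16545, Pow(-707, -1)), Mul(15259, Rational(-1, 1681))) = Add(Mul(-16545, Rational(-1, 707)), Rational(-15259, 1681)) = Add(Rational(16545, 707), Rational(-15259, 1681)) = Rational(17024032, 1188467) ≈ 14.324)
Add(N, X) = Add(Rational(21787, 6115), Rational(17024032, 1188467)) = Rational(129995086209, 7267475705)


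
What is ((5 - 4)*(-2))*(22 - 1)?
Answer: -42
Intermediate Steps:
((5 - 4)*(-2))*(22 - 1) = (1*(-2))*21 = -2*21 = -42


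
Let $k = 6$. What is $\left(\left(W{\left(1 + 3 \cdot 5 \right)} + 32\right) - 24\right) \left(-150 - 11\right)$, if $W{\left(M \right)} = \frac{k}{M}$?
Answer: $- \frac{10787}{8} \approx -1348.4$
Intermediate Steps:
$W{\left(M \right)} = \frac{6}{M}$
$\left(\left(W{\left(1 + 3 \cdot 5 \right)} + 32\right) - 24\right) \left(-150 - 11\right) = \left(\left(\frac{6}{1 + 3 \cdot 5} + 32\right) - 24\right) \left(-150 - 11\right) = \left(\left(\frac{6}{1 + 15} + 32\right) - 24\right) \left(-161\right) = \left(\left(\frac{6}{16} + 32\right) - 24\right) \left(-161\right) = \left(\left(6 \cdot \frac{1}{16} + 32\right) - 24\right) \left(-161\right) = \left(\left(\frac{3}{8} + 32\right) - 24\right) \left(-161\right) = \left(\frac{259}{8} - 24\right) \left(-161\right) = \frac{67}{8} \left(-161\right) = - \frac{10787}{8}$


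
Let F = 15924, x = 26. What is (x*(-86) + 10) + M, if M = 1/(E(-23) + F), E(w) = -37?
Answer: -35364461/15887 ≈ -2226.0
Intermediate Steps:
M = 1/15887 (M = 1/(-37 + 15924) = 1/15887 ≈ 6.2945e-5)
(x*(-86) + 10) + M = (26*(-86) + 10) + 1/15887 = (-2236 + 10) + 1/15887 = -2226 + 1/15887 = -35364461/15887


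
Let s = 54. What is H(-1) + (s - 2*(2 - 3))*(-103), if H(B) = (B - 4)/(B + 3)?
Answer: -11541/2 ≈ -5770.5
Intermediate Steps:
H(B) = (-4 + B)/(3 + B)
H(-1) + (s - 2*(2 - 3))*(-103) = (-4 - 1)/(3 - 1) + (54 - 2*(2 - 3))*(-103) = -5/2 + (54 - 2*(-1))*(-103) = (½)*(-5) + (54 + 2)*(-103) = -5/2 + 56*(-103) = -5/2 - 5768 = -11541/2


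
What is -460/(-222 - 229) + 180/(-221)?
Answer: 20480/99671 ≈ 0.20548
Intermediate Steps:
-460/(-222 - 229) + 180/(-221) = -460/(-451) + 180*(-1/221) = -460*(-1/451) - 180/221 = 460/451 - 180/221 = 20480/99671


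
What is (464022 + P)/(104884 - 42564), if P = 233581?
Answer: 697603/62320 ≈ 11.194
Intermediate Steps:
(464022 + P)/(104884 - 42564) = (464022 + 233581)/(104884 - 42564) = 697603/62320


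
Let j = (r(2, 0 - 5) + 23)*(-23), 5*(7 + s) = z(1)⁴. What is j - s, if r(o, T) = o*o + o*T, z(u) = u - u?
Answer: -384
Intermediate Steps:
z(u) = 0
r(o, T) = o² + T*o
s = -7 (s = -7 + (⅕)*0⁴ = -7 + (⅕)*0 = -7 + 0 = -7)
j = -391 (j = (2*((0 - 5) + 2) + 23)*(-23) = (2*(-5 + 2) + 23)*(-23) = (2*(-3) + 23)*(-23) = (-6 + 23)*(-23) = 17*(-23) = -391)
j - s = -391 - 1*(-7) = -391 + 7 = -384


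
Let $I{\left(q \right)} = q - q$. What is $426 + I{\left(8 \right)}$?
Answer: $426$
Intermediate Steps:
$I{\left(q \right)} = 0$
$426 + I{\left(8 \right)} = 426 + 0 = 426$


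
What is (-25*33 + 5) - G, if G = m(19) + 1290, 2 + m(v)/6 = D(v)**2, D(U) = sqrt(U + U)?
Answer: -2326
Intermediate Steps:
D(U) = sqrt(2)*sqrt(U) (D(U) = sqrt(2*U) = sqrt(2)*sqrt(U))
m(v) = -12 + 12*v (m(v) = -12 + 6*(sqrt(2)*sqrt(v))**2 = -12 + 6*(2*v) = -12 + 12*v)
G = 1506 (G = (-12 + 12*19) + 1290 = (-12 + 228) + 1290 = 216 + 1290 = 1506)
(-25*33 + 5) - G = (-25*33 + 5) - 1*1506 = (-825 + 5) - 1506 = -820 - 1506 = -2326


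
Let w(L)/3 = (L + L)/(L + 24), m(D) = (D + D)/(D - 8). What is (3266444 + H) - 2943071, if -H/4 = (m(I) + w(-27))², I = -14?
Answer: 37649477/121 ≈ 3.1115e+5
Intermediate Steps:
m(D) = 2*D/(-8 + D) (m(D) = (2*D)/(-8 + D) = 2*D/(-8 + D))
w(L) = 6*L/(24 + L) (w(L) = 3*((L + L)/(L + 24)) = 3*((2*L)/(24 + L)) = 3*(2*L/(24 + L)) = 6*L/(24 + L))
H = -1478656/121 (H = -4*(2*(-14)/(-8 - 14) + 6*(-27)/(24 - 27))² = -4*(2*(-14)/(-22) + 6*(-27)/(-3))² = -4*(2*(-14)*(-1/22) + 6*(-27)*(-⅓))² = -4*(14/11 + 54)² = -4*(608/11)² = -4*369664/121 = -1478656/121 ≈ -12220.)
(3266444 + H) - 2943071 = (3266444 - 1478656/121) - 2943071 = 393761068/121 - 2943071 = 37649477/121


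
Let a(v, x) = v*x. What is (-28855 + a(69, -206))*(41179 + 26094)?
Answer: -2897380837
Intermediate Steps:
(-28855 + a(69, -206))*(41179 + 26094) = (-28855 + 69*(-206))*(41179 + 26094) = (-28855 - 14214)*67273 = -43069*67273 = -2897380837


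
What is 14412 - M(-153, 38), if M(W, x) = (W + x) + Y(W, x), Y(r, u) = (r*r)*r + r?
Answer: 3596257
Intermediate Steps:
Y(r, u) = r + r³ (Y(r, u) = r²*r + r = r³ + r = r + r³)
M(W, x) = x + W³ + 2*W (M(W, x) = (W + x) + (W + W³) = x + W³ + 2*W)
14412 - M(-153, 38) = 14412 - (38 + (-153)³ + 2*(-153)) = 14412 - (38 - 3581577 - 306) = 14412 - 1*(-3581845) = 14412 + 3581845 = 3596257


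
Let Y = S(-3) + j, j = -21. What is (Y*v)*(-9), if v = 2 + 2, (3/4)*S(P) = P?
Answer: 900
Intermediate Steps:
S(P) = 4*P/3
v = 4
Y = -25 (Y = (4/3)*(-3) - 21 = -4 - 21 = -25)
(Y*v)*(-9) = -25*4*(-9) = -100*(-9) = 900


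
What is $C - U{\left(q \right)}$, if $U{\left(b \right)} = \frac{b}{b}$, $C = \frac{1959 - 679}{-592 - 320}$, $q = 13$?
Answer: $- \frac{137}{57} \approx -2.4035$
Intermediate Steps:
$C = - \frac{80}{57}$ ($C = \frac{1280}{-912} = 1280 \left(- \frac{1}{912}\right) = - \frac{80}{57} \approx -1.4035$)
$U{\left(b \right)} = 1$
$C - U{\left(q \right)} = - \frac{80}{57} - 1 = - \frac{137}{57}$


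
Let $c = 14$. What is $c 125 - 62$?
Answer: $1688$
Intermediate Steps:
$c 125 - 62 = 14 \cdot 125 - 62 = 1750 - 62 = 1688$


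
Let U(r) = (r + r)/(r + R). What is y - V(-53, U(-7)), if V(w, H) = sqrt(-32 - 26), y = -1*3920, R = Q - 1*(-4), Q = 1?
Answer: -3920 - I*sqrt(58) ≈ -3920.0 - 7.6158*I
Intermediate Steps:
R = 5 (R = 1 - 1*(-4) = 1 + 4 = 5)
U(r) = 2*r/(5 + r) (U(r) = (r + r)/(r + 5) = (2*r)/(5 + r) = 2*r/(5 + r))
y = -3920
V(w, H) = I*sqrt(58) (V(w, H) = sqrt(-58) = I*sqrt(58))
y - V(-53, U(-7)) = -3920 - I*sqrt(58)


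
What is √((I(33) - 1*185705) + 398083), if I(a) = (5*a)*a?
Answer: √217823 ≈ 466.71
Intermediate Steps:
I(a) = 5*a²
√((I(33) - 1*185705) + 398083) = √((5*33² - 1*185705) + 398083) = √((5*1089 - 185705) + 398083) = √((5445 - 185705) + 398083) = √(-180260 + 398083) = √217823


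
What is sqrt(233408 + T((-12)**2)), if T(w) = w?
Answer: 4*sqrt(14597) ≈ 483.27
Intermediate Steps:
sqrt(233408 + T((-12)**2)) = sqrt(233408 + (-12)**2) = sqrt(233408 + 144) = sqrt(233552) = 4*sqrt(14597)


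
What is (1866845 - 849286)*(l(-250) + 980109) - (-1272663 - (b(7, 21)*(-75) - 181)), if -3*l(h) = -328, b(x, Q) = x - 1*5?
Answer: 2992293778141/3 ≈ 9.9743e+11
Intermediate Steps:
b(x, Q) = -5 + x (b(x, Q) = x - 5 = -5 + x)
l(h) = 328/3 (l(h) = -⅓*(-328) = 328/3)
(1866845 - 849286)*(l(-250) + 980109) - (-1272663 - (b(7, 21)*(-75) - 181)) = (1866845 - 849286)*(328/3 + 980109) - (-1272663 - ((-5 + 7)*(-75) - 181)) = 1017559*(2940655/3) - (-1272663 - (2*(-75) - 181)) = 2992289961145/3 - (-1272663 - (-150 - 181)) = 2992289961145/3 - (-1272663 - 1*(-331)) = 2992289961145/3 - (-1272663 + 331) = 2992289961145/3 - 1*(-1272332) = 2992289961145/3 + 1272332 = 2992293778141/3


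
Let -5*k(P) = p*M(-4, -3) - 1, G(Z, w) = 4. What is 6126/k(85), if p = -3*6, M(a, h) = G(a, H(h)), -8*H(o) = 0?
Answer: 30630/73 ≈ 419.59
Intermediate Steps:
H(o) = 0 (H(o) = -⅛*0 = 0)
M(a, h) = 4
p = -18
k(P) = 73/5 (k(P) = -(-18*4 - 1)/5 = -(-72 - 1)/5 = -⅕*(-73) = 73/5)
6126/k(85) = 6126/(73/5) = 6126*(5/73) = 30630/73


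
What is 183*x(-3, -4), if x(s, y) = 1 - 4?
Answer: -549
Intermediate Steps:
x(s, y) = -3
183*x(-3, -4) = 183*(-3) = -549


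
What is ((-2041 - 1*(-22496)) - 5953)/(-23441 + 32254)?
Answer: 14502/8813 ≈ 1.6455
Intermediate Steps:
((-2041 - 1*(-22496)) - 5953)/(-23441 + 32254) = ((-2041 + 22496) - 5953)/8813 = (20455 - 5953)*(1/8813) = 14502*(1/8813) = 14502/8813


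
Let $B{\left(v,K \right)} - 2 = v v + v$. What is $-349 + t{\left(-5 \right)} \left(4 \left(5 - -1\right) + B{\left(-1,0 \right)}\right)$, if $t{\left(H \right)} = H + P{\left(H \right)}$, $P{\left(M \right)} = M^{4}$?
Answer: $15771$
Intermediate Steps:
$B{\left(v,K \right)} = 2 + v + v^{2}$ ($B{\left(v,K \right)} = 2 + \left(v v + v\right) = 2 + \left(v^{2} + v\right) = 2 + \left(v + v^{2}\right) = 2 + v + v^{2}$)
$t{\left(H \right)} = H + H^{4}$
$-349 + t{\left(-5 \right)} \left(4 \left(5 - -1\right) + B{\left(-1,0 \right)}\right) = -349 + \left(-5 + \left(-5\right)^{4}\right) \left(4 \left(5 - -1\right) + \left(2 - 1 + \left(-1\right)^{2}\right)\right) = -349 + \left(-5 + 625\right) \left(4 \left(5 + 1\right) + \left(2 - 1 + 1\right)\right) = -349 + 620 \left(4 \cdot 6 + 2\right) = -349 + 620 \left(24 + 2\right) = -349 + 620 \cdot 26 = -349 + 16120 = 15771$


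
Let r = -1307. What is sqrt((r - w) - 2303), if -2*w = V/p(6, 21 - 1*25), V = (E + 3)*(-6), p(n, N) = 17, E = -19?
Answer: I*sqrt(1042474)/17 ≈ 60.06*I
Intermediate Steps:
V = 96 (V = (-19 + 3)*(-6) = -16*(-6) = 96)
w = -48/17 ≈ -2.8235
sqrt((r - w) - 2303) = sqrt((-1307 - 1*(-48/17)) - 2303) = sqrt((-1307 + 48/17) - 2303) = sqrt(-22171/17 - 2303) = sqrt(-61322/17) = I*sqrt(1042474)/17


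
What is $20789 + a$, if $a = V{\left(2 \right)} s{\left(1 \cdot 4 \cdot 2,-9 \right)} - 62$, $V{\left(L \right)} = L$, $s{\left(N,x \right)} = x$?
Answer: $20709$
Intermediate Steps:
$a = -80$ ($a = 2 \left(-9\right) - 62 = -18 - 62 = -80$)
$20789 + a = 20789 - 80 = 20709$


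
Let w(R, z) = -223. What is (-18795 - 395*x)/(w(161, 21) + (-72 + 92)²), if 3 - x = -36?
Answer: -11400/59 ≈ -193.22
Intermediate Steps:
x = 39 (x = 3 - 1*(-36) = 3 + 36 = 39)
(-18795 - 395*x)/(w(161, 21) + (-72 + 92)²) = (-18795 - 395*39)/(-223 + (-72 + 92)²) = (-18795 - 15405)/(-223 + 20²) = -34200/(-223 + 400) = -34200/177 = -34200*1/177 = -11400/59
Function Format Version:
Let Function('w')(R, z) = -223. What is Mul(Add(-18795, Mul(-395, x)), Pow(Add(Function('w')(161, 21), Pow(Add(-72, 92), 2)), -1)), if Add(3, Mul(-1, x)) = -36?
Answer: Rational(-11400, 59) ≈ -193.22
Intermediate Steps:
x = 39 (x = Add(3, Mul(-1, -36)) = Add(3, 36) = 39)
Mul(Add(-18795, Mul(-395, x)), Pow(Add(Function('w')(161, 21), Pow(Add(-72, 92), 2)), -1)) = Mul(Add(-18795, Mul(-395, 39)), Pow(Add(-223, Pow(Add(-72, 92), 2)), -1)) = Mul(Add(-18795, -15405), Pow(Add(-223, Pow(20, 2)), -1)) = Mul(-34200, Pow(Add(-223, 400), -1)) = Mul(-34200, Pow(177, -1)) = Mul(-34200, Rational(1, 177)) = Rational(-11400, 59)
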